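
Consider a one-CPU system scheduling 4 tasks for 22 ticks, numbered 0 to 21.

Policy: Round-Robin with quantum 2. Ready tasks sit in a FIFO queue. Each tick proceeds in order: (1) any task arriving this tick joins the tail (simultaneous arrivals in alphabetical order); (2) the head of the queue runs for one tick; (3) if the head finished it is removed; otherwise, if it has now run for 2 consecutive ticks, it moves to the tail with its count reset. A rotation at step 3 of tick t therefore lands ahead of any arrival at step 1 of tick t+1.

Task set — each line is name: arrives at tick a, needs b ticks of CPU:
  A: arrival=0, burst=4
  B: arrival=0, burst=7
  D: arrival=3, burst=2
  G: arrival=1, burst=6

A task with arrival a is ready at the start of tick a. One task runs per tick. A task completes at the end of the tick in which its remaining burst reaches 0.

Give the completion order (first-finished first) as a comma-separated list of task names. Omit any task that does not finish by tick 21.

t=0: queue=[A,B] q_used=0 → run A
t=1: queue=[A,B,G] q_used=1 → run A
t=2: queue=[B,G,A] q_used=0 → run B
t=3: queue=[B,G,A,D] q_used=1 → run B
t=4: queue=[G,A,D,B] q_used=0 → run G
t=5: queue=[G,A,D,B] q_used=1 → run G
t=6: queue=[A,D,B,G] q_used=0 → run A
t=7: queue=[A,D,B,G] q_used=1 → run A
t=8: queue=[D,B,G] q_used=0 → run D
t=9: queue=[D,B,G] q_used=1 → run D
t=10: queue=[B,G] q_used=0 → run B
t=11: queue=[B,G] q_used=1 → run B
t=12: queue=[G,B] q_used=0 → run G
t=13: queue=[G,B] q_used=1 → run G
t=14: queue=[B,G] q_used=0 → run B
t=15: queue=[B,G] q_used=1 → run B
t=16: queue=[G,B] q_used=0 → run G
t=17: queue=[G,B] q_used=1 → run G
t=18: queue=[B] q_used=0 → run B
t=19: (idle)
t=20: (idle)
t=21: (idle)

completion order = A, D, G, B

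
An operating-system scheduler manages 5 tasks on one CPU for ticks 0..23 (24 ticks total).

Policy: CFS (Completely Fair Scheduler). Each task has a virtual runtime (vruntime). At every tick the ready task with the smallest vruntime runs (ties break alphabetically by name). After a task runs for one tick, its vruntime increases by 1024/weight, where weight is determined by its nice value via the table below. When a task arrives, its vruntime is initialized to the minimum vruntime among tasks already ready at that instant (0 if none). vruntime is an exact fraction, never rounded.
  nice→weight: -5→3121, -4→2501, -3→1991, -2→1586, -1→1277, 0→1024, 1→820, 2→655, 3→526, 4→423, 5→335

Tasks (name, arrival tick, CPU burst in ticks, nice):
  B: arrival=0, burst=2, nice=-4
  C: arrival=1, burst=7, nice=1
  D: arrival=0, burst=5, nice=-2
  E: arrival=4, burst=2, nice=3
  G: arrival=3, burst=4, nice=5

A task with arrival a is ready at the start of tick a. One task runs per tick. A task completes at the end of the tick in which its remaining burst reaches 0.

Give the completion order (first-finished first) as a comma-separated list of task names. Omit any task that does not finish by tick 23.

t=0: vr[B=0 D=0] → run B
t=1: vr[B=1024/2501 C=0 D=0] → run C
t=2: vr[B=1024/2501 C=256/205 D=0] → run D
t=3: vr[B=1024/2501 C=256/205 D=512/793 G=1024/2501] → run B
t=4: vr[C=256/205 D=512/793 E=1024/2501 G=1024/2501] → run E
t=5: vr[C=256/205 D=512/793 E=1549824/657763 G=1024/2501] → run G
t=6: vr[C=256/205 D=512/793 E=1549824/657763 G=2904064/837835] → run D
t=7: vr[C=256/205 D=1024/793 E=1549824/657763 G=2904064/837835] → run C
t=8: vr[C=512/205 D=1024/793 E=1549824/657763 G=2904064/837835] → run D
t=9: vr[C=512/205 D=1536/793 E=1549824/657763 G=2904064/837835] → run D
t=10: vr[C=512/205 D=2048/793 E=1549824/657763 G=2904064/837835] → run E
t=11: vr[C=512/205 D=2048/793 G=2904064/837835] → run C
t=12: vr[C=768/205 D=2048/793 G=2904064/837835] → run D
t=13: vr[C=768/205 G=2904064/837835] → run G
t=14: vr[C=768/205 G=5465088/837835] → run C
t=15: vr[C=1024/205 G=5465088/837835] → run C
t=16: vr[C=256/41 G=5465088/837835] → run C
t=17: vr[C=1536/205 G=5465088/837835] → run G
t=18: vr[C=1536/205 G=8026112/837835] → run C
t=19: vr[G=8026112/837835] → run G
t=20: (idle)
t=21: (idle)
t=22: (idle)
t=23: (idle)

completion order = B, E, D, C, G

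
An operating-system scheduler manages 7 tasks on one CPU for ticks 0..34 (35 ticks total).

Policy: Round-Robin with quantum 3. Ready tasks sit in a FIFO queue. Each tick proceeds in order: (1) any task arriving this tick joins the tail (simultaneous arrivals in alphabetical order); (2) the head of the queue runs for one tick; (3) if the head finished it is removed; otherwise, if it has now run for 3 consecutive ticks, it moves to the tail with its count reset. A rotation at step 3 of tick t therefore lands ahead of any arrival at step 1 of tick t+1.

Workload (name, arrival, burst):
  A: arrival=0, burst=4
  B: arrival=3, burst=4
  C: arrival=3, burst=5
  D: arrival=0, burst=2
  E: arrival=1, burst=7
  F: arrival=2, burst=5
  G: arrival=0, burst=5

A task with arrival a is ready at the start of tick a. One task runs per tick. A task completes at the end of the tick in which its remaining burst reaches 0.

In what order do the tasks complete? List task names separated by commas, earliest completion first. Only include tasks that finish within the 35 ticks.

t=0: queue=[A,D,G] q_used=0 → run A
t=1: queue=[A,D,G,E] q_used=1 → run A
t=2: queue=[A,D,G,E,F] q_used=2 → run A
t=3: queue=[D,G,E,F,A,B,C] q_used=0 → run D
t=4: queue=[D,G,E,F,A,B,C] q_used=1 → run D
t=5: queue=[G,E,F,A,B,C] q_used=0 → run G
t=6: queue=[G,E,F,A,B,C] q_used=1 → run G
t=7: queue=[G,E,F,A,B,C] q_used=2 → run G
t=8: queue=[E,F,A,B,C,G] q_used=0 → run E
t=9: queue=[E,F,A,B,C,G] q_used=1 → run E
t=10: queue=[E,F,A,B,C,G] q_used=2 → run E
t=11: queue=[F,A,B,C,G,E] q_used=0 → run F
t=12: queue=[F,A,B,C,G,E] q_used=1 → run F
t=13: queue=[F,A,B,C,G,E] q_used=2 → run F
t=14: queue=[A,B,C,G,E,F] q_used=0 → run A
t=15: queue=[B,C,G,E,F] q_used=0 → run B
t=16: queue=[B,C,G,E,F] q_used=1 → run B
t=17: queue=[B,C,G,E,F] q_used=2 → run B
t=18: queue=[C,G,E,F,B] q_used=0 → run C
t=19: queue=[C,G,E,F,B] q_used=1 → run C
t=20: queue=[C,G,E,F,B] q_used=2 → run C
t=21: queue=[G,E,F,B,C] q_used=0 → run G
t=22: queue=[G,E,F,B,C] q_used=1 → run G
t=23: queue=[E,F,B,C] q_used=0 → run E
t=24: queue=[E,F,B,C] q_used=1 → run E
t=25: queue=[E,F,B,C] q_used=2 → run E
t=26: queue=[F,B,C,E] q_used=0 → run F
t=27: queue=[F,B,C,E] q_used=1 → run F
t=28: queue=[B,C,E] q_used=0 → run B
t=29: queue=[C,E] q_used=0 → run C
t=30: queue=[C,E] q_used=1 → run C
t=31: queue=[E] q_used=0 → run E
t=32: (idle)
t=33: (idle)
t=34: (idle)

completion order = D, A, G, F, B, C, E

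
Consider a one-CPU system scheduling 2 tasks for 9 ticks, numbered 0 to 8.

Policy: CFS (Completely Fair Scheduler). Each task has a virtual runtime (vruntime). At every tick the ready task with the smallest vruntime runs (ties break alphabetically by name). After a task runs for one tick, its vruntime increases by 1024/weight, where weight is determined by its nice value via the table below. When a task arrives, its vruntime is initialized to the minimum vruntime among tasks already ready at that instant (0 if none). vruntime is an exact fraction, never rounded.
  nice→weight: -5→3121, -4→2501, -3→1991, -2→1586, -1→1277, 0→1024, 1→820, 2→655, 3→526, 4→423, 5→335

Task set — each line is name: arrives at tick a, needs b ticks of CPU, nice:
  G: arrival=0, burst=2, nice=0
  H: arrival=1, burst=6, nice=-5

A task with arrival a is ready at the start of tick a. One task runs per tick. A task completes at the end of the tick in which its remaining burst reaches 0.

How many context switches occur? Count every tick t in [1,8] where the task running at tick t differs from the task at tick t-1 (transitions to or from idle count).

t=0: vr[G=0] → run G
t=1: vr[G=1 H=1] → run G
t=2: vr[H=1] → run H
t=3: vr[H=4145/3121] → run H
t=4: vr[H=5169/3121] → run H
t=5: vr[H=6193/3121] → run H
t=6: vr[H=7217/3121] → run H
t=7: vr[H=8241/3121] → run H
t=8: (idle)

context switches = 2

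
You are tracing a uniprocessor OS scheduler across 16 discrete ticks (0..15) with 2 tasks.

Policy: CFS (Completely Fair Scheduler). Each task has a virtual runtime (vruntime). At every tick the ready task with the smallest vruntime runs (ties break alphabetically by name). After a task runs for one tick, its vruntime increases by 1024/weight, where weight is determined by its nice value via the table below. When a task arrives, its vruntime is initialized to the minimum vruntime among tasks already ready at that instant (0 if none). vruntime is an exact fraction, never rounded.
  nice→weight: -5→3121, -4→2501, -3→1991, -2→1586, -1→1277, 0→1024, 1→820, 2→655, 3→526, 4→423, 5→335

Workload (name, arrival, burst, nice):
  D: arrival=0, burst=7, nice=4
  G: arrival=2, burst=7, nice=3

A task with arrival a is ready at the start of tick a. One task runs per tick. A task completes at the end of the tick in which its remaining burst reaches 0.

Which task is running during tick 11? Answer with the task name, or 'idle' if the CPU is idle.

running at tick 11 = D

t=0: vr[D=0] → run D
t=1: vr[D=1024/423] → run D
t=2: vr[D=2048/423 G=2048/423] → run D
t=3: vr[D=1024/141 G=2048/423] → run G
t=4: vr[D=1024/141 G=755200/111249] → run G
t=5: vr[D=1024/141 G=971776/111249] → run D
t=6: vr[D=4096/423 G=971776/111249] → run G
t=7: vr[D=4096/423 G=1188352/111249] → run D
t=8: vr[D=5120/423 G=1188352/111249] → run G
t=9: vr[D=5120/423 G=1404928/111249] → run D
t=10: vr[D=2048/141 G=1404928/111249] → run G
t=11: vr[D=2048/141 G=1621504/111249] → run D
t=12: vr[G=1621504/111249] → run G
t=13: vr[G=1838080/111249] → run G
t=14: (idle)
t=15: (idle)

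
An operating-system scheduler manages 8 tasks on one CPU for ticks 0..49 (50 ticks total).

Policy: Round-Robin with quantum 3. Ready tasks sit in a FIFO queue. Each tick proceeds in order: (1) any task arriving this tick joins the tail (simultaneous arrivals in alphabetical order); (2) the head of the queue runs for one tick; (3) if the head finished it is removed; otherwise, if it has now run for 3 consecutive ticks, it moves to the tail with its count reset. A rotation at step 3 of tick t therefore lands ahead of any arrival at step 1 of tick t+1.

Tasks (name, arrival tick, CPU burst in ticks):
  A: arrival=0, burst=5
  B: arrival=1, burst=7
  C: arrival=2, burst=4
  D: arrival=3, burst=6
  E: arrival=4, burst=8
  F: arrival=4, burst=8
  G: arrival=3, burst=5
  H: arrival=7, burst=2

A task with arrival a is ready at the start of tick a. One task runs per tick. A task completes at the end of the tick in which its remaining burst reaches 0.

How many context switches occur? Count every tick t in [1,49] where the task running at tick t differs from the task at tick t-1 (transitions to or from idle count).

context switches = 18

t=0: queue=[A] q_used=0 → run A
t=1: queue=[A,B] q_used=1 → run A
t=2: queue=[A,B,C] q_used=2 → run A
t=3: queue=[B,C,A,D,G] q_used=0 → run B
t=4: queue=[B,C,A,D,G,E,F] q_used=1 → run B
t=5: queue=[B,C,A,D,G,E,F] q_used=2 → run B
t=6: queue=[C,A,D,G,E,F,B] q_used=0 → run C
t=7: queue=[C,A,D,G,E,F,B,H] q_used=1 → run C
t=8: queue=[C,A,D,G,E,F,B,H] q_used=2 → run C
t=9: queue=[A,D,G,E,F,B,H,C] q_used=0 → run A
t=10: queue=[A,D,G,E,F,B,H,C] q_used=1 → run A
t=11: queue=[D,G,E,F,B,H,C] q_used=0 → run D
t=12: queue=[D,G,E,F,B,H,C] q_used=1 → run D
t=13: queue=[D,G,E,F,B,H,C] q_used=2 → run D
t=14: queue=[G,E,F,B,H,C,D] q_used=0 → run G
t=15: queue=[G,E,F,B,H,C,D] q_used=1 → run G
t=16: queue=[G,E,F,B,H,C,D] q_used=2 → run G
t=17: queue=[E,F,B,H,C,D,G] q_used=0 → run E
t=18: queue=[E,F,B,H,C,D,G] q_used=1 → run E
t=19: queue=[E,F,B,H,C,D,G] q_used=2 → run E
t=20: queue=[F,B,H,C,D,G,E] q_used=0 → run F
t=21: queue=[F,B,H,C,D,G,E] q_used=1 → run F
t=22: queue=[F,B,H,C,D,G,E] q_used=2 → run F
t=23: queue=[B,H,C,D,G,E,F] q_used=0 → run B
t=24: queue=[B,H,C,D,G,E,F] q_used=1 → run B
t=25: queue=[B,H,C,D,G,E,F] q_used=2 → run B
t=26: queue=[H,C,D,G,E,F,B] q_used=0 → run H
t=27: queue=[H,C,D,G,E,F,B] q_used=1 → run H
t=28: queue=[C,D,G,E,F,B] q_used=0 → run C
t=29: queue=[D,G,E,F,B] q_used=0 → run D
t=30: queue=[D,G,E,F,B] q_used=1 → run D
t=31: queue=[D,G,E,F,B] q_used=2 → run D
t=32: queue=[G,E,F,B] q_used=0 → run G
t=33: queue=[G,E,F,B] q_used=1 → run G
t=34: queue=[E,F,B] q_used=0 → run E
t=35: queue=[E,F,B] q_used=1 → run E
t=36: queue=[E,F,B] q_used=2 → run E
t=37: queue=[F,B,E] q_used=0 → run F
t=38: queue=[F,B,E] q_used=1 → run F
t=39: queue=[F,B,E] q_used=2 → run F
t=40: queue=[B,E,F] q_used=0 → run B
t=41: queue=[E,F] q_used=0 → run E
t=42: queue=[E,F] q_used=1 → run E
t=43: queue=[F] q_used=0 → run F
t=44: queue=[F] q_used=1 → run F
t=45: (idle)
t=46: (idle)
t=47: (idle)
t=48: (idle)
t=49: (idle)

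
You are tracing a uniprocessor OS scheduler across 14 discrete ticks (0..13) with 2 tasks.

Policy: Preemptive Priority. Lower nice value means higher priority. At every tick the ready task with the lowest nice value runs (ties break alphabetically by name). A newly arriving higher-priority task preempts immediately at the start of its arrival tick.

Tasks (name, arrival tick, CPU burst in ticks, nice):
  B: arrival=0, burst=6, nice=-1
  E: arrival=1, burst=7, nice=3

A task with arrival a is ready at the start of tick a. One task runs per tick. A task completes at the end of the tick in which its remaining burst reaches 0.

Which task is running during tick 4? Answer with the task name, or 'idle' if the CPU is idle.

t=0: ready={B} → run B
t=1: ready={B,E} → run B
t=2: ready={B,E} → run B
t=3: ready={B,E} → run B
t=4: ready={B,E} → run B
t=5: ready={B,E} → run B
t=6: ready={E} → run E
t=7: ready={E} → run E
t=8: ready={E} → run E
t=9: ready={E} → run E
t=10: ready={E} → run E
t=11: ready={E} → run E
t=12: ready={E} → run E
t=13: (idle)

running at tick 4 = B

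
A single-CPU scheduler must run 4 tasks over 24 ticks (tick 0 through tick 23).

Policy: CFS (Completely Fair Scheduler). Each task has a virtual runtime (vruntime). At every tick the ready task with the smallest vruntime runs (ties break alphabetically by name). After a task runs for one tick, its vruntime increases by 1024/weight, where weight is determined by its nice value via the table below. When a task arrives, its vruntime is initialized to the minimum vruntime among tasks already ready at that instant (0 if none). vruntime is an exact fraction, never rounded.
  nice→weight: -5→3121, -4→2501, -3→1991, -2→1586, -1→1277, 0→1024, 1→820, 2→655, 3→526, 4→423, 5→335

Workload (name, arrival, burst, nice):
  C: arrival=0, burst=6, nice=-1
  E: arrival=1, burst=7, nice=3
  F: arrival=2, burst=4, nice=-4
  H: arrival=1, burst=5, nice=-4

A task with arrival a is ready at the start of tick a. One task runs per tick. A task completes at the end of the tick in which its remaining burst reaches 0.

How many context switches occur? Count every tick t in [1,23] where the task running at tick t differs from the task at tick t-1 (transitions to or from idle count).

context switches = 16

t=0: vr[C=0] → run C
t=1: vr[C=1024/1277 E=1024/1277 H=1024/1277] → run C
t=2: vr[C=2048/1277 E=1024/1277 F=1024/1277 H=1024/1277] → run E
t=3: vr[C=2048/1277 E=923136/335851 F=1024/1277 H=1024/1277] → run F
t=4: vr[C=2048/1277 E=923136/335851 F=3868672/3193777 H=1024/1277] → run H
t=5: vr[C=2048/1277 E=923136/335851 F=3868672/3193777 H=3868672/3193777] → run F
t=6: vr[C=2048/1277 E=923136/335851 F=5176320/3193777 H=3868672/3193777] → run H
t=7: vr[C=2048/1277 E=923136/335851 F=5176320/3193777 H=5176320/3193777] → run C
t=8: vr[C=3072/1277 E=923136/335851 F=5176320/3193777 H=5176320/3193777] → run F
t=9: vr[C=3072/1277 E=923136/335851 F=6483968/3193777 H=5176320/3193777] → run H
t=10: vr[C=3072/1277 E=923136/335851 F=6483968/3193777 H=6483968/3193777] → run F
t=11: vr[C=3072/1277 E=923136/335851 H=6483968/3193777] → run H
t=12: vr[C=3072/1277 E=923136/335851 H=7791616/3193777] → run C
t=13: vr[C=4096/1277 E=923136/335851 H=7791616/3193777] → run H
t=14: vr[C=4096/1277 E=923136/335851] → run E
t=15: vr[C=4096/1277 E=1576960/335851] → run C
t=16: vr[C=5120/1277 E=1576960/335851] → run C
t=17: vr[E=1576960/335851] → run E
t=18: vr[E=2230784/335851] → run E
t=19: vr[E=2884608/335851] → run E
t=20: vr[E=3538432/335851] → run E
t=21: vr[E=4192256/335851] → run E
t=22: (idle)
t=23: (idle)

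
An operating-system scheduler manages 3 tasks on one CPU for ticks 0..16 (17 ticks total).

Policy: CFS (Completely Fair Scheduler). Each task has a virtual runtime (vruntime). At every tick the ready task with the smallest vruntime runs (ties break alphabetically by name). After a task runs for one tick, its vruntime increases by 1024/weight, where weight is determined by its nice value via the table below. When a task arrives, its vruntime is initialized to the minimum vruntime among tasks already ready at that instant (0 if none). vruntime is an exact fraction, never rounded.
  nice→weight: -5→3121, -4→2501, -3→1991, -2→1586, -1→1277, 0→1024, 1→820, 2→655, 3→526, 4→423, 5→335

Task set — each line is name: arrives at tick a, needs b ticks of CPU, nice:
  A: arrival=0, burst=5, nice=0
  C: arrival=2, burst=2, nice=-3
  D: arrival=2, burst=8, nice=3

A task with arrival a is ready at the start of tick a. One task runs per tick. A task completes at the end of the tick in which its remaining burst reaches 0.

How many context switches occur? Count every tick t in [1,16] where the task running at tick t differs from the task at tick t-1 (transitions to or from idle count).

t=0: vr[A=0] → run A
t=1: vr[A=1] → run A
t=2: vr[A=2 C=2 D=2] → run A
t=3: vr[A=3 C=2 D=2] → run C
t=4: vr[A=3 C=5006/1991 D=2] → run D
t=5: vr[A=3 C=5006/1991 D=1038/263] → run C
t=6: vr[A=3 D=1038/263] → run A
t=7: vr[A=4 D=1038/263] → run D
t=8: vr[A=4 D=1550/263] → run A
t=9: vr[D=1550/263] → run D
t=10: vr[D=2062/263] → run D
t=11: vr[D=2574/263] → run D
t=12: vr[D=3086/263] → run D
t=13: vr[D=3598/263] → run D
t=14: vr[D=4110/263] → run D
t=15: (idle)
t=16: (idle)

context switches = 8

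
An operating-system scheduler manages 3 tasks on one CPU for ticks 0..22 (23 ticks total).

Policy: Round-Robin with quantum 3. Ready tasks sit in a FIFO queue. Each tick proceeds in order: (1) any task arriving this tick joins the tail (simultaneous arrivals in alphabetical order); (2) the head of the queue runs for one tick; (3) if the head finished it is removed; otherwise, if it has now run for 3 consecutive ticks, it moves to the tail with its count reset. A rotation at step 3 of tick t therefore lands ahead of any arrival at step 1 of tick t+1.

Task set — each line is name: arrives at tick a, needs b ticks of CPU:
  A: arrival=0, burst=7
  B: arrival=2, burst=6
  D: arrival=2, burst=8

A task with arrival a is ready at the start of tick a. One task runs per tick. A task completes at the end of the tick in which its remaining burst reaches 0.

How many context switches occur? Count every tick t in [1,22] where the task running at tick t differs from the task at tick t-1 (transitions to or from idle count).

t=0: queue=[A] q_used=0 → run A
t=1: queue=[A] q_used=1 → run A
t=2: queue=[A,B,D] q_used=2 → run A
t=3: queue=[B,D,A] q_used=0 → run B
t=4: queue=[B,D,A] q_used=1 → run B
t=5: queue=[B,D,A] q_used=2 → run B
t=6: queue=[D,A,B] q_used=0 → run D
t=7: queue=[D,A,B] q_used=1 → run D
t=8: queue=[D,A,B] q_used=2 → run D
t=9: queue=[A,B,D] q_used=0 → run A
t=10: queue=[A,B,D] q_used=1 → run A
t=11: queue=[A,B,D] q_used=2 → run A
t=12: queue=[B,D,A] q_used=0 → run B
t=13: queue=[B,D,A] q_used=1 → run B
t=14: queue=[B,D,A] q_used=2 → run B
t=15: queue=[D,A] q_used=0 → run D
t=16: queue=[D,A] q_used=1 → run D
t=17: queue=[D,A] q_used=2 → run D
t=18: queue=[A,D] q_used=0 → run A
t=19: queue=[D] q_used=0 → run D
t=20: queue=[D] q_used=1 → run D
t=21: (idle)
t=22: (idle)

context switches = 8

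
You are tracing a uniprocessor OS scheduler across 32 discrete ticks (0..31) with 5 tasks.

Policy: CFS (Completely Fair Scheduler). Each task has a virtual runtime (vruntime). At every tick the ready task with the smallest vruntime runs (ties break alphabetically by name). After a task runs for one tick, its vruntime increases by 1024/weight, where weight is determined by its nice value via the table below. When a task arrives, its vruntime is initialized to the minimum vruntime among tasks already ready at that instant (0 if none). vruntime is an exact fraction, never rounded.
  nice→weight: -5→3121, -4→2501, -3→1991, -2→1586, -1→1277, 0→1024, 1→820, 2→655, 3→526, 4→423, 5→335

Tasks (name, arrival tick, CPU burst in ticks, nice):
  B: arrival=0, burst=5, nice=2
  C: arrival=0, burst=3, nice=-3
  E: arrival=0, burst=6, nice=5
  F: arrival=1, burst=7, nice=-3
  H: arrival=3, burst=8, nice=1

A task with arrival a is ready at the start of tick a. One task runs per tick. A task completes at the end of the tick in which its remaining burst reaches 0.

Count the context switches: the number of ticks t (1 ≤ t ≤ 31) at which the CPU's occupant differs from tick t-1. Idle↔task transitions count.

context switches = 26

t=0: vr[B=0 C=0 E=0] → run B
t=1: vr[B=1024/655 C=0 E=0 F=0] → run C
t=2: vr[B=1024/655 C=1024/1991 E=0 F=0] → run E
t=3: vr[B=1024/655 C=1024/1991 E=1024/335 F=0 H=0] → run F
t=4: vr[B=1024/655 C=1024/1991 E=1024/335 F=1024/1991 H=0] → run H
t=5: vr[B=1024/655 C=1024/1991 E=1024/335 F=1024/1991 H=256/205] → run C
t=6: vr[B=1024/655 C=2048/1991 E=1024/335 F=1024/1991 H=256/205] → run F
t=7: vr[B=1024/655 C=2048/1991 E=1024/335 F=2048/1991 H=256/205] → run C
t=8: vr[B=1024/655 E=1024/335 F=2048/1991 H=256/205] → run F
t=9: vr[B=1024/655 E=1024/335 F=3072/1991 H=256/205] → run H
t=10: vr[B=1024/655 E=1024/335 F=3072/1991 H=512/205] → run F
t=11: vr[B=1024/655 E=1024/335 F=4096/1991 H=512/205] → run B
t=12: vr[B=2048/655 E=1024/335 F=4096/1991 H=512/205] → run F
t=13: vr[B=2048/655 E=1024/335 F=5120/1991 H=512/205] → run H
t=14: vr[B=2048/655 E=1024/335 F=5120/1991 H=768/205] → run F
t=15: vr[B=2048/655 E=1024/335 F=6144/1991 H=768/205] → run E
t=16: vr[B=2048/655 E=2048/335 F=6144/1991 H=768/205] → run F
t=17: vr[B=2048/655 E=2048/335 H=768/205] → run B
t=18: vr[B=3072/655 E=2048/335 H=768/205] → run H
t=19: vr[B=3072/655 E=2048/335 H=1024/205] → run B
t=20: vr[B=4096/655 E=2048/335 H=1024/205] → run H
t=21: vr[B=4096/655 E=2048/335 H=256/41] → run E
t=22: vr[B=4096/655 E=3072/335 H=256/41] → run H
t=23: vr[B=4096/655 E=3072/335 H=1536/205] → run B
t=24: vr[E=3072/335 H=1536/205] → run H
t=25: vr[E=3072/335 H=1792/205] → run H
t=26: vr[E=3072/335] → run E
t=27: vr[E=4096/335] → run E
t=28: vr[E=1024/67] → run E
t=29: (idle)
t=30: (idle)
t=31: (idle)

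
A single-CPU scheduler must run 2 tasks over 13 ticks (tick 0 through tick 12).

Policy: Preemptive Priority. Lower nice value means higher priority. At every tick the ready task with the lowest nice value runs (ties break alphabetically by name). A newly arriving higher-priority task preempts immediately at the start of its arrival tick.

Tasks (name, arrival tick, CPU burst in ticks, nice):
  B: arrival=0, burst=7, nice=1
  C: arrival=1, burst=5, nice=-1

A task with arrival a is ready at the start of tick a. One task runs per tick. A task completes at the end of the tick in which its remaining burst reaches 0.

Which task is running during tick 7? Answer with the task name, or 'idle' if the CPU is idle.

t=0: ready={B} → run B
t=1: ready={B,C} → run C
t=2: ready={B,C} → run C
t=3: ready={B,C} → run C
t=4: ready={B,C} → run C
t=5: ready={B,C} → run C
t=6: ready={B} → run B
t=7: ready={B} → run B
t=8: ready={B} → run B
t=9: ready={B} → run B
t=10: ready={B} → run B
t=11: ready={B} → run B
t=12: (idle)

running at tick 7 = B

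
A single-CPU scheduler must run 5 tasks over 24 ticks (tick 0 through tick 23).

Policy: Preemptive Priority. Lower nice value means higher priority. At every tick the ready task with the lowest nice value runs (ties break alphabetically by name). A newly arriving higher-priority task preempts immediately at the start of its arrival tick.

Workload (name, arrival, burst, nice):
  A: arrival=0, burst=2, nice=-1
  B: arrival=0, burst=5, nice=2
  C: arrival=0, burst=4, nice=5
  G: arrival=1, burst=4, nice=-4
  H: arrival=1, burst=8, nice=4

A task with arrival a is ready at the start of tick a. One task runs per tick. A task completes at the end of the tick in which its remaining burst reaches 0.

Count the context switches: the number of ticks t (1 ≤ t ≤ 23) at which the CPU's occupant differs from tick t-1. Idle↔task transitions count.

t=0: ready={A,B,C} → run A
t=1: ready={A,B,C,G,H} → run G
t=2: ready={A,B,C,G,H} → run G
t=3: ready={A,B,C,G,H} → run G
t=4: ready={A,B,C,G,H} → run G
t=5: ready={A,B,C,H} → run A
t=6: ready={B,C,H} → run B
t=7: ready={B,C,H} → run B
t=8: ready={B,C,H} → run B
t=9: ready={B,C,H} → run B
t=10: ready={B,C,H} → run B
t=11: ready={C,H} → run H
t=12: ready={C,H} → run H
t=13: ready={C,H} → run H
t=14: ready={C,H} → run H
t=15: ready={C,H} → run H
t=16: ready={C,H} → run H
t=17: ready={C,H} → run H
t=18: ready={C,H} → run H
t=19: ready={C} → run C
t=20: ready={C} → run C
t=21: ready={C} → run C
t=22: ready={C} → run C
t=23: (idle)

context switches = 6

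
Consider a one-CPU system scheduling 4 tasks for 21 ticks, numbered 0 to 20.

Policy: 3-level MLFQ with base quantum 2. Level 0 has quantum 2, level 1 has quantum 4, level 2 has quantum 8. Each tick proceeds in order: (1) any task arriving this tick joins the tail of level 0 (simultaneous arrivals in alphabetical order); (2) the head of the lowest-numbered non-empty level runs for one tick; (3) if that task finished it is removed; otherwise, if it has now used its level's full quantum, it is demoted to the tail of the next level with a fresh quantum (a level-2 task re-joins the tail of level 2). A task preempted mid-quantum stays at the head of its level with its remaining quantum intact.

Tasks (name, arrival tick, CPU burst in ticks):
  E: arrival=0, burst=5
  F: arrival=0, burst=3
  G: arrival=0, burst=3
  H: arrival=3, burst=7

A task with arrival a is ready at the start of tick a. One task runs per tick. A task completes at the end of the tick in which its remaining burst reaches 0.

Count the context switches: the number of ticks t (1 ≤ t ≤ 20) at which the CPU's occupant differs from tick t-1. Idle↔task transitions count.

t=0: L0/L1/L2 = EFG/-/- → run E
t=1: L0/L1/L2 = EFG/-/- → run E
t=2: L0/L1/L2 = FG/E/- → run F
t=3: L0/L1/L2 = FGH/E/- → run F
t=4: L0/L1/L2 = GH/EF/- → run G
t=5: L0/L1/L2 = GH/EF/- → run G
t=6: L0/L1/L2 = H/EFG/- → run H
t=7: L0/L1/L2 = H/EFG/- → run H
t=8: L0/L1/L2 = -/EFGH/- → run E
t=9: L0/L1/L2 = -/EFGH/- → run E
t=10: L0/L1/L2 = -/EFGH/- → run E
t=11: L0/L1/L2 = -/FGH/- → run F
t=12: L0/L1/L2 = -/GH/- → run G
t=13: L0/L1/L2 = -/H/- → run H
t=14: L0/L1/L2 = -/H/- → run H
t=15: L0/L1/L2 = -/H/- → run H
t=16: L0/L1/L2 = -/H/- → run H
t=17: L0/L1/L2 = -/-/H → run H
t=18: (idle)
t=19: (idle)
t=20: (idle)

context switches = 8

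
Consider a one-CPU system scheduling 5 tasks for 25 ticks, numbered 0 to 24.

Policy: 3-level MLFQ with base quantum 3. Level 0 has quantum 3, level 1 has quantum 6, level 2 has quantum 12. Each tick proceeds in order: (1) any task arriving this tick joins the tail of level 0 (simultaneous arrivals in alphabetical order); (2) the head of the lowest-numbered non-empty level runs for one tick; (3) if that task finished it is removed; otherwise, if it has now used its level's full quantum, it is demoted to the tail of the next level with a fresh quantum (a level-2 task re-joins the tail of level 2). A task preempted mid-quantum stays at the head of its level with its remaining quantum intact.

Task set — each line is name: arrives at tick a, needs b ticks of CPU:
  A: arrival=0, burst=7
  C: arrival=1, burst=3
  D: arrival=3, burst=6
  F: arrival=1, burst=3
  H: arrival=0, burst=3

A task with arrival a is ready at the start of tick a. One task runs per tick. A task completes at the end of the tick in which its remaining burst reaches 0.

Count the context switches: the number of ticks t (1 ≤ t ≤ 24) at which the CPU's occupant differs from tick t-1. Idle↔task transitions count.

t=0: L0/L1/L2 = AH/-/- → run A
t=1: L0/L1/L2 = AHCF/-/- → run A
t=2: L0/L1/L2 = AHCF/-/- → run A
t=3: L0/L1/L2 = HCFD/A/- → run H
t=4: L0/L1/L2 = HCFD/A/- → run H
t=5: L0/L1/L2 = HCFD/A/- → run H
t=6: L0/L1/L2 = CFD/A/- → run C
t=7: L0/L1/L2 = CFD/A/- → run C
t=8: L0/L1/L2 = CFD/A/- → run C
t=9: L0/L1/L2 = FD/A/- → run F
t=10: L0/L1/L2 = FD/A/- → run F
t=11: L0/L1/L2 = FD/A/- → run F
t=12: L0/L1/L2 = D/A/- → run D
t=13: L0/L1/L2 = D/A/- → run D
t=14: L0/L1/L2 = D/A/- → run D
t=15: L0/L1/L2 = -/AD/- → run A
t=16: L0/L1/L2 = -/AD/- → run A
t=17: L0/L1/L2 = -/AD/- → run A
t=18: L0/L1/L2 = -/AD/- → run A
t=19: L0/L1/L2 = -/D/- → run D
t=20: L0/L1/L2 = -/D/- → run D
t=21: L0/L1/L2 = -/D/- → run D
t=22: (idle)
t=23: (idle)
t=24: (idle)

context switches = 7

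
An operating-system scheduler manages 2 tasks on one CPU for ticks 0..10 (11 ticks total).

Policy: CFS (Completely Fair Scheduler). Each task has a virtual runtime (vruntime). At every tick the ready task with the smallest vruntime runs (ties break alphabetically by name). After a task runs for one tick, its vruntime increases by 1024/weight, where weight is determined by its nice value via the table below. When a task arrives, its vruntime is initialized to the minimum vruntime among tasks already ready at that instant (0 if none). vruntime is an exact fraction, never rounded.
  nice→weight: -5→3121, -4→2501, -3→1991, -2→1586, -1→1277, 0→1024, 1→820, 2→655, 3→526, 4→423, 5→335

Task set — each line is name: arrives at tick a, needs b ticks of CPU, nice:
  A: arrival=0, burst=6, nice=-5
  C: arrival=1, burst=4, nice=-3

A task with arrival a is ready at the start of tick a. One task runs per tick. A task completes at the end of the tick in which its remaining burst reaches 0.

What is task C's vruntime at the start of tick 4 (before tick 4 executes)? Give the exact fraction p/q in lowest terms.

vruntime(C, start of tick 4) = 5234688/6213911

t=0: vr[A=0] → run A
t=1: vr[A=1024/3121 C=1024/3121] → run A
t=2: vr[A=2048/3121 C=1024/3121] → run C
t=3: vr[A=2048/3121 C=5234688/6213911] → run A
t=4: vr[A=3072/3121 C=5234688/6213911] → run C
t=5: vr[A=3072/3121 C=8430592/6213911] → run A
t=6: vr[A=4096/3121 C=8430592/6213911] → run A
t=7: vr[A=5120/3121 C=8430592/6213911] → run C
t=8: vr[A=5120/3121 C=11626496/6213911] → run A
t=9: vr[C=11626496/6213911] → run C
t=10: (idle)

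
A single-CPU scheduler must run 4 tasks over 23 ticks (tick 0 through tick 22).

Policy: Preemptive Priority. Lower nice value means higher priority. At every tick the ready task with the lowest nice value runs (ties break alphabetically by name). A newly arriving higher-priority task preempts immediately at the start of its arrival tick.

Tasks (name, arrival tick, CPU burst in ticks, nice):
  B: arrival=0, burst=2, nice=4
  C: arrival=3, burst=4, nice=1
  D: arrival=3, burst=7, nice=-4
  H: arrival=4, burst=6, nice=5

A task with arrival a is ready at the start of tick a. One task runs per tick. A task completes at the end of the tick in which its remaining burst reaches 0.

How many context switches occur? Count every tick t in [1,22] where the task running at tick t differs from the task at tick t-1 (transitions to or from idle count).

t=0: ready={B} → run B
t=1: ready={B} → run B
t=2: (idle)
t=3: ready={C,D} → run D
t=4: ready={C,D,H} → run D
t=5: ready={C,D,H} → run D
t=6: ready={C,D,H} → run D
t=7: ready={C,D,H} → run D
t=8: ready={C,D,H} → run D
t=9: ready={C,D,H} → run D
t=10: ready={C,H} → run C
t=11: ready={C,H} → run C
t=12: ready={C,H} → run C
t=13: ready={C,H} → run C
t=14: ready={H} → run H
t=15: ready={H} → run H
t=16: ready={H} → run H
t=17: ready={H} → run H
t=18: ready={H} → run H
t=19: ready={H} → run H
t=20: (idle)
t=21: (idle)
t=22: (idle)

context switches = 5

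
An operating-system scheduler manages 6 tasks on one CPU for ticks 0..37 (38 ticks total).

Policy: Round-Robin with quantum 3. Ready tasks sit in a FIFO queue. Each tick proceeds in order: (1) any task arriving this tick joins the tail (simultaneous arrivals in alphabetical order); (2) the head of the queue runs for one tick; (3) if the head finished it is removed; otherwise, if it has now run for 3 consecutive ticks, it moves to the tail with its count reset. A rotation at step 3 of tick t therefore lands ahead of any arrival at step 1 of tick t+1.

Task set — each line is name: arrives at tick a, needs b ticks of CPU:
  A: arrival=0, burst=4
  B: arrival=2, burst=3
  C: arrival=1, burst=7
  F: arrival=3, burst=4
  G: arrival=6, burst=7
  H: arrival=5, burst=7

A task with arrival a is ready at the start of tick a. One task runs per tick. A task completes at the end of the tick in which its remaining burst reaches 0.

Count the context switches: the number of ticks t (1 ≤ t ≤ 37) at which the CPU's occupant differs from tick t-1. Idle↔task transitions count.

t=0: queue=[A] q_used=0 → run A
t=1: queue=[A,C] q_used=1 → run A
t=2: queue=[A,C,B] q_used=2 → run A
t=3: queue=[C,B,A,F] q_used=0 → run C
t=4: queue=[C,B,A,F] q_used=1 → run C
t=5: queue=[C,B,A,F,H] q_used=2 → run C
t=6: queue=[B,A,F,H,C,G] q_used=0 → run B
t=7: queue=[B,A,F,H,C,G] q_used=1 → run B
t=8: queue=[B,A,F,H,C,G] q_used=2 → run B
t=9: queue=[A,F,H,C,G] q_used=0 → run A
t=10: queue=[F,H,C,G] q_used=0 → run F
t=11: queue=[F,H,C,G] q_used=1 → run F
t=12: queue=[F,H,C,G] q_used=2 → run F
t=13: queue=[H,C,G,F] q_used=0 → run H
t=14: queue=[H,C,G,F] q_used=1 → run H
t=15: queue=[H,C,G,F] q_used=2 → run H
t=16: queue=[C,G,F,H] q_used=0 → run C
t=17: queue=[C,G,F,H] q_used=1 → run C
t=18: queue=[C,G,F,H] q_used=2 → run C
t=19: queue=[G,F,H,C] q_used=0 → run G
t=20: queue=[G,F,H,C] q_used=1 → run G
t=21: queue=[G,F,H,C] q_used=2 → run G
t=22: queue=[F,H,C,G] q_used=0 → run F
t=23: queue=[H,C,G] q_used=0 → run H
t=24: queue=[H,C,G] q_used=1 → run H
t=25: queue=[H,C,G] q_used=2 → run H
t=26: queue=[C,G,H] q_used=0 → run C
t=27: queue=[G,H] q_used=0 → run G
t=28: queue=[G,H] q_used=1 → run G
t=29: queue=[G,H] q_used=2 → run G
t=30: queue=[H,G] q_used=0 → run H
t=31: queue=[G] q_used=0 → run G
t=32: (idle)
t=33: (idle)
t=34: (idle)
t=35: (idle)
t=36: (idle)
t=37: (idle)

context switches = 14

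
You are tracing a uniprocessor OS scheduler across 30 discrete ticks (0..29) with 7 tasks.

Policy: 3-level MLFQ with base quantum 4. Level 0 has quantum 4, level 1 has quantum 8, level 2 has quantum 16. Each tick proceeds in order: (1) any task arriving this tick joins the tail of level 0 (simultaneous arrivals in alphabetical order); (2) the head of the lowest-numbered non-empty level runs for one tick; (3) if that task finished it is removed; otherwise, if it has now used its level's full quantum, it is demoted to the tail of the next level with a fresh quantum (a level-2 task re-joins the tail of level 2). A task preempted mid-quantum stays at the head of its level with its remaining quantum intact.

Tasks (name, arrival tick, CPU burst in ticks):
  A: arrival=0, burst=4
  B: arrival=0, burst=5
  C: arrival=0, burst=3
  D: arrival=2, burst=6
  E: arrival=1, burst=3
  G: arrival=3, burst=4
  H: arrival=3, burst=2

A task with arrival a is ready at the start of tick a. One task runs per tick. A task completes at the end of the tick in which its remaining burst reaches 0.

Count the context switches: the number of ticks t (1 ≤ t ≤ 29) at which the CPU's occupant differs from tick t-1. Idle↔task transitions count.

context switches = 9

t=0: L0/L1/L2 = ABC/-/- → run A
t=1: L0/L1/L2 = ABCE/-/- → run A
t=2: L0/L1/L2 = ABCED/-/- → run A
t=3: L0/L1/L2 = ABCEDGH/-/- → run A
t=4: L0/L1/L2 = BCEDGH/-/- → run B
t=5: L0/L1/L2 = BCEDGH/-/- → run B
t=6: L0/L1/L2 = BCEDGH/-/- → run B
t=7: L0/L1/L2 = BCEDGH/-/- → run B
t=8: L0/L1/L2 = CEDGH/B/- → run C
t=9: L0/L1/L2 = CEDGH/B/- → run C
t=10: L0/L1/L2 = CEDGH/B/- → run C
t=11: L0/L1/L2 = EDGH/B/- → run E
t=12: L0/L1/L2 = EDGH/B/- → run E
t=13: L0/L1/L2 = EDGH/B/- → run E
t=14: L0/L1/L2 = DGH/B/- → run D
t=15: L0/L1/L2 = DGH/B/- → run D
t=16: L0/L1/L2 = DGH/B/- → run D
t=17: L0/L1/L2 = DGH/B/- → run D
t=18: L0/L1/L2 = GH/BD/- → run G
t=19: L0/L1/L2 = GH/BD/- → run G
t=20: L0/L1/L2 = GH/BD/- → run G
t=21: L0/L1/L2 = GH/BD/- → run G
t=22: L0/L1/L2 = H/BD/- → run H
t=23: L0/L1/L2 = H/BD/- → run H
t=24: L0/L1/L2 = -/BD/- → run B
t=25: L0/L1/L2 = -/D/- → run D
t=26: L0/L1/L2 = -/D/- → run D
t=27: (idle)
t=28: (idle)
t=29: (idle)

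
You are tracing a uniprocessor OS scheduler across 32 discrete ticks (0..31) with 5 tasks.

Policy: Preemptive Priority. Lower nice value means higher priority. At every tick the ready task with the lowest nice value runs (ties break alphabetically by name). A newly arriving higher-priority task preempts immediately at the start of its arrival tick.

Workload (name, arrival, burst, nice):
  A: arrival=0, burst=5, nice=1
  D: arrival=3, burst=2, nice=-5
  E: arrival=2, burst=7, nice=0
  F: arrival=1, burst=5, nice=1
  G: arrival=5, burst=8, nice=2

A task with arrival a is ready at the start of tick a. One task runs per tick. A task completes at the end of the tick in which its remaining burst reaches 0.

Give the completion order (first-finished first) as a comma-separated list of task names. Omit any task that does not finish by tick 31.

completion order = D, E, A, F, G

t=0: ready={A} → run A
t=1: ready={A,F} → run A
t=2: ready={A,E,F} → run E
t=3: ready={A,D,E,F} → run D
t=4: ready={A,D,E,F} → run D
t=5: ready={A,E,F,G} → run E
t=6: ready={A,E,F,G} → run E
t=7: ready={A,E,F,G} → run E
t=8: ready={A,E,F,G} → run E
t=9: ready={A,E,F,G} → run E
t=10: ready={A,E,F,G} → run E
t=11: ready={A,F,G} → run A
t=12: ready={A,F,G} → run A
t=13: ready={A,F,G} → run A
t=14: ready={F,G} → run F
t=15: ready={F,G} → run F
t=16: ready={F,G} → run F
t=17: ready={F,G} → run F
t=18: ready={F,G} → run F
t=19: ready={G} → run G
t=20: ready={G} → run G
t=21: ready={G} → run G
t=22: ready={G} → run G
t=23: ready={G} → run G
t=24: ready={G} → run G
t=25: ready={G} → run G
t=26: ready={G} → run G
t=27: (idle)
t=28: (idle)
t=29: (idle)
t=30: (idle)
t=31: (idle)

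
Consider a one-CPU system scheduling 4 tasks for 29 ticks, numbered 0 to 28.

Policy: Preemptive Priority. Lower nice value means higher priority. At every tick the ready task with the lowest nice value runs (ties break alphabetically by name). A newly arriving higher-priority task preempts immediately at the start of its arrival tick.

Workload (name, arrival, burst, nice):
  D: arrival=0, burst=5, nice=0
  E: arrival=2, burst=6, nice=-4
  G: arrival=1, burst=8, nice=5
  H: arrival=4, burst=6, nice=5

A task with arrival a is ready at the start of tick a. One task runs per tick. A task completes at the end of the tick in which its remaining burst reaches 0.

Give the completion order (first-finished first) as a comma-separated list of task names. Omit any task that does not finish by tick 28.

t=0: ready={D} → run D
t=1: ready={D,G} → run D
t=2: ready={D,E,G} → run E
t=3: ready={D,E,G} → run E
t=4: ready={D,E,G,H} → run E
t=5: ready={D,E,G,H} → run E
t=6: ready={D,E,G,H} → run E
t=7: ready={D,E,G,H} → run E
t=8: ready={D,G,H} → run D
t=9: ready={D,G,H} → run D
t=10: ready={D,G,H} → run D
t=11: ready={G,H} → run G
t=12: ready={G,H} → run G
t=13: ready={G,H} → run G
t=14: ready={G,H} → run G
t=15: ready={G,H} → run G
t=16: ready={G,H} → run G
t=17: ready={G,H} → run G
t=18: ready={G,H} → run G
t=19: ready={H} → run H
t=20: ready={H} → run H
t=21: ready={H} → run H
t=22: ready={H} → run H
t=23: ready={H} → run H
t=24: ready={H} → run H
t=25: (idle)
t=26: (idle)
t=27: (idle)
t=28: (idle)

completion order = E, D, G, H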